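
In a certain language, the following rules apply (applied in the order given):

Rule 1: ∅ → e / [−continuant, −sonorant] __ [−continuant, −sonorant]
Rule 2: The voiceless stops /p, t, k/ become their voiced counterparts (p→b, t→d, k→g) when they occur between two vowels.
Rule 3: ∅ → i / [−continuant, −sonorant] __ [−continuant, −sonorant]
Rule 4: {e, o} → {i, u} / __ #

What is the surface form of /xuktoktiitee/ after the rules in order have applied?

Rule 1 (stop-cluster e-epenthesis): /k/ and /t/ form a stop–stop cluster, so [e] is inserted between them. /k/ and /t/ form a stop–stop cluster, so [e] is inserted between them. /xuktoktiitee/ → xuketoketiitee.
Rule 2 (intervocalic voicing): /k/ is a voiceless stop between vowels /u/ and /e/, so it voices to [g]. /t/ is a voiceless stop between vowels /e/ and /o/, so it voices to [d]. /k/ is a voiceless stop between vowels /o/ and /e/, so it voices to [g]. /t/ is a voiceless stop between vowels /e/ and /i/, so it voices to [d]. /t/ is a voiceless stop between vowels /i/ and /e/, so it voices to [d]. /xuketoketiitee/ → xugedogediidee.
Rule 3 (stop-cluster i-epenthesis): no segment meets the environment; /xugedogediidee/ is unchanged.
Rule 4 (final vowel raising): /e/ is a mid vowel in word-final position, so it raises to [i]. /xugedogediidee/ → xugedogediidei.

xugedogediidei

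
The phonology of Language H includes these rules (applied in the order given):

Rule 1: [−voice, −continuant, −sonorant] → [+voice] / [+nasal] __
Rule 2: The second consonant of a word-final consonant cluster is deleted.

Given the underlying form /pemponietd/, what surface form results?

pemboniet

Rule 1 (post-nasal voicing): /p/ is a voiceless stop immediately after the nasal /m/, so it voices to [b]. /pemponietd/ → pembonietd.
Rule 2 (final cluster simplification): /d/ is the second consonant of a word-final cluster /td/, so it deletes. /pembonietd/ → pemboniet.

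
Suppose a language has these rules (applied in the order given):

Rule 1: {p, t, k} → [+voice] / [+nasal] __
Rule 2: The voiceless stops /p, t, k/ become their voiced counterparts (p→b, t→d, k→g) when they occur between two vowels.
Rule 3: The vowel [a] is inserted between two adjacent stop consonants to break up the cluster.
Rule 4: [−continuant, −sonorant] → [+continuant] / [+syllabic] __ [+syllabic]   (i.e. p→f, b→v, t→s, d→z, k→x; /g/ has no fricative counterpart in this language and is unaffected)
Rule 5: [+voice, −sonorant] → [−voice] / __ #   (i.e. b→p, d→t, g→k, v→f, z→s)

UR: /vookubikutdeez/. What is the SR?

Rule 1 (post-nasal voicing): no segment meets the environment; /vookubikutdeez/ is unchanged.
Rule 2 (intervocalic voicing): /k/ is a voiceless stop between vowels /o/ and /u/, so it voices to [g]. /k/ is a voiceless stop between vowels /i/ and /u/, so it voices to [g]. /vookubikutdeez/ → voogubigutdeez.
Rule 3 (stop-cluster a-epenthesis): /t/ and /d/ form a stop–stop cluster, so [a] is inserted between them. /voogubigutdeez/ → voogubigutadeez.
Rule 4 (intervocalic spirantization): /b/ is a stop between vowels /u/ and /i/, so it spirantizes to the fricative [v]. /t/ is a stop between vowels /u/ and /a/, so it spirantizes to the fricative [s]. /d/ is a stop between vowels /a/ and /e/, so it spirantizes to the fricative [z]. /voogubigutadeez/ → vooguvigusazeez.
Rule 5 (final devoicing): /z/ is a voiced obstruent in word-final position, so it devoices to [s]. /vooguvigusazeez/ → vooguvigusazees.

vooguvigusazees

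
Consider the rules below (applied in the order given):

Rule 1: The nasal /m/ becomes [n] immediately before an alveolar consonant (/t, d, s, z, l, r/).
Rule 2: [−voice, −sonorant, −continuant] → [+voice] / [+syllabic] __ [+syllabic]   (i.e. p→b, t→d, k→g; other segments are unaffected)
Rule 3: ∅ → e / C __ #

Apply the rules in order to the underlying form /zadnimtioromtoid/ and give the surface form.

Rule 1 (nasal place assimilation): /m/ precedes the alveolar consonant /t/, so it assimilates in place to [n]. /m/ precedes the alveolar consonant /t/, so it assimilates in place to [n]. /zadnimtioromtoid/ → zadnintiorontoid.
Rule 2 (intervocalic voicing): no segment meets the environment; /zadnintiorontoid/ is unchanged.
Rule 3 (final e-epenthesis): the form ends in the consonant /d/, so [e] is inserted word-finally. /zadnintiorontoid/ → zadnintiorontoide.

zadnintiorontoide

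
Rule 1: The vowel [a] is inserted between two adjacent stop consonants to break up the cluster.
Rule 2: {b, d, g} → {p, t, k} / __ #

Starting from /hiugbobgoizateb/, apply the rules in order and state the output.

Rule 1 (stop-cluster a-epenthesis): /g/ and /b/ form a stop–stop cluster, so [a] is inserted between them. /b/ and /g/ form a stop–stop cluster, so [a] is inserted between them. /hiugbobgoizateb/ → hiugabobagoizateb.
Rule 2 (final devoicing): /b/ is a voiced stop in word-final position, so it devoices to [p]. /hiugabobagoizateb/ → hiugabobagoizatep.

hiugabobagoizatep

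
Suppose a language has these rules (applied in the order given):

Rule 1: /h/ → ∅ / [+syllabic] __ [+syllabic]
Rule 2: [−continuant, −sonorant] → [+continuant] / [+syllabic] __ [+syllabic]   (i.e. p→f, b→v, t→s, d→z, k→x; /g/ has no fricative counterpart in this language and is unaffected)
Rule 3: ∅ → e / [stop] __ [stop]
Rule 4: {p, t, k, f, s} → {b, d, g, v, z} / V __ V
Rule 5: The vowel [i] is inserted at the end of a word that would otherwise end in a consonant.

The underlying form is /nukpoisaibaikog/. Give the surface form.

Rule 1 (intervocalic h-deletion): no segment meets the environment; /nukpoisaibaikog/ is unchanged.
Rule 2 (intervocalic spirantization): /b/ is a stop between vowels /i/ and /a/, so it spirantizes to the fricative [v]. /k/ is a stop between vowels /i/ and /o/, so it spirantizes to the fricative [x]. /nukpoisaibaikog/ → nukpoisaivaixog.
Rule 3 (stop-cluster e-epenthesis): /k/ and /p/ form a stop–stop cluster, so [e] is inserted between them. /nukpoisaivaixog/ → nukepoisaivaixog.
Rule 4 (intervocalic voicing): /k/ is a voiceless obstruent between vowels /u/ and /e/, so it voices to [g]. /p/ is a voiceless obstruent between vowels /e/ and /o/, so it voices to [b]. /s/ is a voiceless obstruent between vowels /i/ and /a/, so it voices to [z]. /nukepoisaivaixog/ → nugeboizaivaixog.
Rule 5 (final i-epenthesis): the form ends in the consonant /g/, so [i] is inserted word-finally. /nugeboizaivaixog/ → nugeboizaivaixogi.

nugeboizaivaixogi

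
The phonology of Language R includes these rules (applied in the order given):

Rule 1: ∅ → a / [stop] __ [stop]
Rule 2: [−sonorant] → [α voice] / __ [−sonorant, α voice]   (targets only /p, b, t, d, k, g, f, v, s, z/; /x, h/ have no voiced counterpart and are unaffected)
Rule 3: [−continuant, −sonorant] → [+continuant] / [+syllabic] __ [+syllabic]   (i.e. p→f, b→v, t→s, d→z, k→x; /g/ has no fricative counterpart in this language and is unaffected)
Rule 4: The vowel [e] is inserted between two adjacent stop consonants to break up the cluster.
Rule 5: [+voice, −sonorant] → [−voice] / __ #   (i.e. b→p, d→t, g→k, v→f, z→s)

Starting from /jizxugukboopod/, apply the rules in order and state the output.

Rule 1 (stop-cluster a-epenthesis): /k/ and /b/ form a stop–stop cluster, so [a] is inserted between them. /jizxugukboopod/ → jizxugukaboopod.
Rule 2 (regressive voicing assimilation): /z/ precedes the voiceless obstruent /x/, so it devoices to [s] by assimilation. /jizxugukaboopod/ → jisxugukaboopod.
Rule 3 (intervocalic spirantization): /k/ is a stop between vowels /u/ and /a/, so it spirantizes to the fricative [x]. /b/ is a stop between vowels /a/ and /o/, so it spirantizes to the fricative [v]. /p/ is a stop between vowels /o/ and /o/, so it spirantizes to the fricative [f]. /jisxugukaboopod/ → jisxuguxavoofod.
Rule 4 (stop-cluster e-epenthesis): no segment meets the environment; /jisxuguxavoofod/ is unchanged.
Rule 5 (final devoicing): /d/ is a voiced obstruent in word-final position, so it devoices to [t]. /jisxuguxavoofod/ → jisxuguxavoofot.

jisxuguxavoofot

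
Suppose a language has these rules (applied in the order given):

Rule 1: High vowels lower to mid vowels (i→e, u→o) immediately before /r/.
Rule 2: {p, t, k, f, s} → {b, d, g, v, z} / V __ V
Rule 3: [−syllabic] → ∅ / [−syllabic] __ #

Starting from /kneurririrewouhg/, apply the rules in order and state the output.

Rule 1 (pre-rhotic lowering): /u/ is a high vowel immediately before /r/, so it lowers to [o]. /i/ is a high vowel immediately before /r/, so it lowers to [e]. /i/ is a high vowel immediately before /r/, so it lowers to [e]. /kneurririrewouhg/ → kneorrererewouhg.
Rule 2 (intervocalic voicing): no segment meets the environment; /kneorrererewouhg/ is unchanged.
Rule 3 (final cluster simplification): /g/ is the second consonant of a word-final cluster /hg/, so it deletes. /kneorrererewouhg/ → kneorrererewouh.

kneorrererewouh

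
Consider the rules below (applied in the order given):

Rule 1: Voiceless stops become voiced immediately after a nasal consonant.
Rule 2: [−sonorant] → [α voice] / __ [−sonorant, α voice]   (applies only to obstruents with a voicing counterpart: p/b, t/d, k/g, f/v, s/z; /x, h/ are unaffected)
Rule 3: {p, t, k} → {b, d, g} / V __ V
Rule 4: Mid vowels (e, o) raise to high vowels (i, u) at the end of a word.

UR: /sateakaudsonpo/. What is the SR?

Rule 1 (post-nasal voicing): /p/ is a voiceless stop immediately after the nasal /n/, so it voices to [b]. /sateakaudsonpo/ → sateakaudsonbo.
Rule 2 (regressive voicing assimilation): /d/ precedes the voiceless obstruent /s/, so it devoices to [t] by assimilation. /sateakaudsonbo/ → sateakautsonbo.
Rule 3 (intervocalic voicing): /t/ is a voiceless stop between vowels /a/ and /e/, so it voices to [d]. /k/ is a voiceless stop between vowels /a/ and /a/, so it voices to [g]. /sateakautsonbo/ → sadeagautsonbo.
Rule 4 (final vowel raising): /o/ is a mid vowel in word-final position, so it raises to [u]. /sadeagautsonbo/ → sadeagautsonbu.

sadeagautsonbu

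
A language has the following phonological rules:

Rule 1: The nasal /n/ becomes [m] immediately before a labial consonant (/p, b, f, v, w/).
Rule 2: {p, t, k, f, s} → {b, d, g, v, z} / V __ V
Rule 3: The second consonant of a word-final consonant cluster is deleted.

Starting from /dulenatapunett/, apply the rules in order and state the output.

dulenadabunet

Rule 1 (nasal place assimilation): no segment meets the environment; /dulenatapunett/ is unchanged.
Rule 2 (intervocalic voicing): /t/ is a voiceless obstruent between vowels /a/ and /a/, so it voices to [d]. /p/ is a voiceless obstruent between vowels /a/ and /u/, so it voices to [b]. /dulenatapunett/ → dulenadabunett.
Rule 3 (final cluster simplification): /t/ is the second consonant of a word-final cluster /tt/, so it deletes. /dulenadabunett/ → dulenadabunet.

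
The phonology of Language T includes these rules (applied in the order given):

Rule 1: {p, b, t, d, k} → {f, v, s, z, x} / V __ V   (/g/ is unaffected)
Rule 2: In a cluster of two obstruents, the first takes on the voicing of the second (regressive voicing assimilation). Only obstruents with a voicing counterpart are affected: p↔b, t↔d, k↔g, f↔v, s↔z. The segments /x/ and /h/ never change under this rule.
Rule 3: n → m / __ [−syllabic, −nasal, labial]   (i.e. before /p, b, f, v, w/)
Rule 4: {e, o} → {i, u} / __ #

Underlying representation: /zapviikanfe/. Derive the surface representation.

Rule 1 (intervocalic spirantization): /k/ is a stop between vowels /i/ and /a/, so it spirantizes to the fricative [x]. /zapviikanfe/ → zapviixanfe.
Rule 2 (regressive voicing assimilation): /p/ precedes the voiced obstruent /v/, so it voices to [b] by assimilation. /zapviixanfe/ → zabviixanfe.
Rule 3 (nasal place assimilation): /n/ precedes the labial consonant /f/, so it assimilates in place to [m]. /zabviixanfe/ → zabviixamfe.
Rule 4 (final vowel raising): /e/ is a mid vowel in word-final position, so it raises to [i]. /zabviixamfe/ → zabviixamfi.

zabviixamfi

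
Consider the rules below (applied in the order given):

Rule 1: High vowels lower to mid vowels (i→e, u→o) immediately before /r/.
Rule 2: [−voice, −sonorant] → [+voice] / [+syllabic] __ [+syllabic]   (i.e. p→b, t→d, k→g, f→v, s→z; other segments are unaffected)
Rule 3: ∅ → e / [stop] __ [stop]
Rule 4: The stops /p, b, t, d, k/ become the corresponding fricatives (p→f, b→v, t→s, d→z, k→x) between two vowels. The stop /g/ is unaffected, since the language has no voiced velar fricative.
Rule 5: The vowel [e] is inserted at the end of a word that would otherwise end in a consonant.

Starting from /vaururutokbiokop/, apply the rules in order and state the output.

vaororuzoxeviogope

Rule 1 (pre-rhotic lowering): /u/ is a high vowel immediately before /r/, so it lowers to [o]. /u/ is a high vowel immediately before /r/, so it lowers to [o]. /vaururutokbiokop/ → vaororutokbiokop.
Rule 2 (intervocalic voicing): /t/ is a voiceless obstruent between vowels /u/ and /o/, so it voices to [d]. /k/ is a voiceless obstruent between vowels /o/ and /o/, so it voices to [g]. /vaororutokbiokop/ → vaororudokbiogop.
Rule 3 (stop-cluster e-epenthesis): /k/ and /b/ form a stop–stop cluster, so [e] is inserted between them. /vaororudokbiogop/ → vaororudokebiogop.
Rule 4 (intervocalic spirantization): /d/ is a stop between vowels /u/ and /o/, so it spirantizes to the fricative [z]. /k/ is a stop between vowels /o/ and /e/, so it spirantizes to the fricative [x]. /b/ is a stop between vowels /e/ and /i/, so it spirantizes to the fricative [v]. /vaororudokebiogop/ → vaororuzoxeviogop.
Rule 5 (final e-epenthesis): the form ends in the consonant /p/, so [e] is inserted word-finally. /vaororuzoxeviogop/ → vaororuzoxeviogope.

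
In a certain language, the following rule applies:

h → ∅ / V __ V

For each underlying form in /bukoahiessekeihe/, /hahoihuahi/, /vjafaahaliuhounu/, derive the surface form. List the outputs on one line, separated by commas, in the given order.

bukoaiessekeie, haoiuai, vjafaaaliuounu

/bukoahiessekeihe/: /h/ occurs between vowels /a/ and /i/, so it deletes. /h/ occurs between vowels /i/ and /e/, so it deletes. → [bukoaiessekeie].
/hahoihuahi/: /h/ occurs between vowels /a/ and /o/, so it deletes. /h/ occurs between vowels /i/ and /u/, so it deletes. /h/ occurs between vowels /a/ and /i/, so it deletes. → [haoiuai].
/vjafaahaliuhounu/: /h/ occurs between vowels /a/ and /a/, so it deletes. /h/ occurs between vowels /u/ and /o/, so it deletes. → [vjafaaaliuounu].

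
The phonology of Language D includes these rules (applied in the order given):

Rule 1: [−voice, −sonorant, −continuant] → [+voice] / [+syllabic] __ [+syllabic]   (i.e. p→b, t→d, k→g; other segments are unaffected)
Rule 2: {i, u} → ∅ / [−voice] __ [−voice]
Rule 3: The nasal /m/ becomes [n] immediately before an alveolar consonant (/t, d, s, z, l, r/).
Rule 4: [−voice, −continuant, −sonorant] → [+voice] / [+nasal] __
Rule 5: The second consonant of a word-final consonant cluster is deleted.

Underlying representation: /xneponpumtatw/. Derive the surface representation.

Rule 1 (intervocalic voicing): /p/ is a voiceless stop between vowels /e/ and /o/, so it voices to [b]. /xneponpumtatw/ → xnebonpumtatw.
Rule 2 (high vowel syncope): no segment meets the environment; /xnebonpumtatw/ is unchanged.
Rule 3 (nasal place assimilation): /m/ precedes the alveolar consonant /t/, so it assimilates in place to [n]. /xnebonpumtatw/ → xnebonpuntatw.
Rule 4 (post-nasal voicing): /p/ is a voiceless stop immediately after the nasal /n/, so it voices to [b]. /t/ is a voiceless stop immediately after the nasal /n/, so it voices to [d]. /xnebonpuntatw/ → xnebonbundatw.
Rule 5 (final cluster simplification): /w/ is the second consonant of a word-final cluster /tw/, so it deletes. /xnebonbundatw/ → xnebonbundat.

xnebonbundat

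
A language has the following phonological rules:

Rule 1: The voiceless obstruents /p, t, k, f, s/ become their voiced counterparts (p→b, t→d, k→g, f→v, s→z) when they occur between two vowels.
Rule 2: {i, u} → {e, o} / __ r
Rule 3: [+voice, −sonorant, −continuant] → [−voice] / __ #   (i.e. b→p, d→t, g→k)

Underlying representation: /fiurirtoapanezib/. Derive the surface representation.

Rule 1 (intervocalic voicing): /p/ is a voiceless obstruent between vowels /a/ and /a/, so it voices to [b]. /fiurirtoapanezib/ → fiurirtoabanezib.
Rule 2 (pre-rhotic lowering): /u/ is a high vowel immediately before /r/, so it lowers to [o]. /i/ is a high vowel immediately before /r/, so it lowers to [e]. /fiurirtoabanezib/ → fiorertoabanezib.
Rule 3 (final devoicing): /b/ is a voiced stop in word-final position, so it devoices to [p]. /fiorertoabanezib/ → fiorertoabanezip.

fiorertoabanezip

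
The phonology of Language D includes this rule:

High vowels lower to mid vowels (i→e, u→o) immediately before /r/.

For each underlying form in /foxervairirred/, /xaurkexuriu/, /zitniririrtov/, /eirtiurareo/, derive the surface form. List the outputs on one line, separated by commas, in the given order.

foxervaererred, xaorkexoriu, zitnererertov, eertiorareo

/foxervairirred/: /i/ is a high vowel immediately before /r/, so it lowers to [e]. /i/ is a high vowel immediately before /r/, so it lowers to [e]. → [foxervaererred].
/xaurkexuriu/: /u/ is a high vowel immediately before /r/, so it lowers to [o]. /u/ is a high vowel immediately before /r/, so it lowers to [o]. → [xaorkexoriu].
/zitniririrtov/: /i/ is a high vowel immediately before /r/, so it lowers to [e]. /i/ is a high vowel immediately before /r/, so it lowers to [e]. /i/ is a high vowel immediately before /r/, so it lowers to [e]. → [zitnererertov].
/eirtiurareo/: /i/ is a high vowel immediately before /r/, so it lowers to [e]. /u/ is a high vowel immediately before /r/, so it lowers to [o]. → [eertiorareo].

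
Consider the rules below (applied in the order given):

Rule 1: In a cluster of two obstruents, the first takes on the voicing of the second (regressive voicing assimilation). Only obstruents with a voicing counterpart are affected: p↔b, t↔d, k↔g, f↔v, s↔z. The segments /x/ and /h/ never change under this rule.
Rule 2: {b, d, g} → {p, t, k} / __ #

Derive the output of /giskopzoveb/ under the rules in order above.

giskobzovep

Rule 1 (regressive voicing assimilation): /p/ precedes the voiced obstruent /z/, so it voices to [b] by assimilation. /giskopzoveb/ → giskobzoveb.
Rule 2 (final devoicing): /b/ is a voiced stop in word-final position, so it devoices to [p]. /giskobzoveb/ → giskobzovep.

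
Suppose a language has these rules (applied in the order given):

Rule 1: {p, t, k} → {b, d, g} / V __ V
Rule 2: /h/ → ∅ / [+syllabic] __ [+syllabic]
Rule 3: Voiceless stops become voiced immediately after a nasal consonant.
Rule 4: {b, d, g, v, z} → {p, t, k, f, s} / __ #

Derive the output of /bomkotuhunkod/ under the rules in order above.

bomgoduungot

Rule 1 (intervocalic voicing): /t/ is a voiceless stop between vowels /o/ and /u/, so it voices to [d]. /bomkotuhunkod/ → bomkoduhunkod.
Rule 2 (intervocalic h-deletion): /h/ occurs between vowels /u/ and /u/, so it deletes. /bomkoduhunkod/ → bomkoduunkod.
Rule 3 (post-nasal voicing): /k/ is a voiceless stop immediately after the nasal /m/, so it voices to [g]. /k/ is a voiceless stop immediately after the nasal /n/, so it voices to [g]. /bomkoduunkod/ → bomgoduungod.
Rule 4 (final devoicing): /d/ is a voiced obstruent in word-final position, so it devoices to [t]. /bomgoduungod/ → bomgoduungot.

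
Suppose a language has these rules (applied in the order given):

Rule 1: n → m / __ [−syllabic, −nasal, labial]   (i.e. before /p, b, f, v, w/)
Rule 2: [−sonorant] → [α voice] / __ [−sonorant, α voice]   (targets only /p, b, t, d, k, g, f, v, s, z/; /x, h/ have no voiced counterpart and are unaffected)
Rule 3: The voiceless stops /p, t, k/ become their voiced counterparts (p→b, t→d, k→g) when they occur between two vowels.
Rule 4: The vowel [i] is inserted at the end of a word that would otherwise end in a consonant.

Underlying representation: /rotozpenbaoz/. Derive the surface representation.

rodospembaozi

Rule 1 (nasal place assimilation): /n/ precedes the labial consonant /b/, so it assimilates in place to [m]. /rotozpenbaoz/ → rotozpembaoz.
Rule 2 (regressive voicing assimilation): /z/ precedes the voiceless obstruent /p/, so it devoices to [s] by assimilation. /rotozpembaoz/ → rotospembaoz.
Rule 3 (intervocalic voicing): /t/ is a voiceless stop between vowels /o/ and /o/, so it voices to [d]. /rotospembaoz/ → rodospembaoz.
Rule 4 (final i-epenthesis): the form ends in the consonant /z/, so [i] is inserted word-finally. /rodospembaoz/ → rodospembaozi.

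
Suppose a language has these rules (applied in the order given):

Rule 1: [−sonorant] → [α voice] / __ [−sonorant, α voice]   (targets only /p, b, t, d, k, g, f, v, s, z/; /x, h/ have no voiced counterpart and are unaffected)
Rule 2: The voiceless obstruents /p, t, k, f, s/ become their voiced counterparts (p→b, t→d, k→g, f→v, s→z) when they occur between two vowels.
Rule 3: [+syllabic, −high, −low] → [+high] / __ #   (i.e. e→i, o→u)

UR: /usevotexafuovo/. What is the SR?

uzevodexavuovu

Rule 1 (regressive voicing assimilation): no segment meets the environment; /usevotexafuovo/ is unchanged.
Rule 2 (intervocalic voicing): /s/ is a voiceless obstruent between vowels /u/ and /e/, so it voices to [z]. /t/ is a voiceless obstruent between vowels /o/ and /e/, so it voices to [d]. /f/ is a voiceless obstruent between vowels /a/ and /u/, so it voices to [v]. /usevotexafuovo/ → uzevodexavuovo.
Rule 3 (final vowel raising): /o/ is a mid vowel in word-final position, so it raises to [u]. /uzevodexavuovo/ → uzevodexavuovu.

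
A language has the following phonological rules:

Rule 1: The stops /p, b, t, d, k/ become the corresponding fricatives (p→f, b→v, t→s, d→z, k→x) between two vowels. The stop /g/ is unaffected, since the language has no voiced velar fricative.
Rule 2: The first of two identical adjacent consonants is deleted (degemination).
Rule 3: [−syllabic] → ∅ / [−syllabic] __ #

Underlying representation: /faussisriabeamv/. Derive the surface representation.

fausisriaveam

Rule 1 (intervocalic spirantization): /b/ is a stop between vowels /a/ and /e/, so it spirantizes to the fricative [v]. /faussisriabeamv/ → faussisriaveamv.
Rule 2 (degemination): /ss/ is a geminate; the first /s/ deletes. /faussisriaveamv/ → fausisriaveamv.
Rule 3 (final cluster simplification): /v/ is the second consonant of a word-final cluster /mv/, so it deletes. /fausisriaveamv/ → fausisriaveam.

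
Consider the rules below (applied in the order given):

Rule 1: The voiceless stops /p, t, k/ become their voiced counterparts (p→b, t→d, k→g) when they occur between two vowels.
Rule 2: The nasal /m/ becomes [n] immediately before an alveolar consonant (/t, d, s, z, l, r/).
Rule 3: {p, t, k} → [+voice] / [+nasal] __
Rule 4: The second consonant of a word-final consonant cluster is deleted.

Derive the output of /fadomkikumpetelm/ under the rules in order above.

fadomgigumbedel

Rule 1 (intervocalic voicing): /k/ is a voiceless stop between vowels /i/ and /u/, so it voices to [g]. /t/ is a voiceless stop between vowels /e/ and /e/, so it voices to [d]. /fadomkikumpetelm/ → fadomkigumpedelm.
Rule 2 (nasal place assimilation): no segment meets the environment; /fadomkigumpedelm/ is unchanged.
Rule 3 (post-nasal voicing): /k/ is a voiceless stop immediately after the nasal /m/, so it voices to [g]. /p/ is a voiceless stop immediately after the nasal /m/, so it voices to [b]. /fadomkigumpedelm/ → fadomgigumbedelm.
Rule 4 (final cluster simplification): /m/ is the second consonant of a word-final cluster /lm/, so it deletes. /fadomgigumbedelm/ → fadomgigumbedel.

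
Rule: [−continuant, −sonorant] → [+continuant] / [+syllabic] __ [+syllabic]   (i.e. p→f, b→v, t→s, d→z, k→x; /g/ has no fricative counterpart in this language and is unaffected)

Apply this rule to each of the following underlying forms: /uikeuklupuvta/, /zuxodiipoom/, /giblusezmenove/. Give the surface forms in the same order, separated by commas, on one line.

uixeuklufuvta, zuxoziifoom, giblusezmenove

/uikeuklupuvta/: /k/ is a stop between vowels /i/ and /e/, so it spirantizes to the fricative [x]. /p/ is a stop between vowels /u/ and /u/, so it spirantizes to the fricative [f]. → [uixeuklufuvta].
/zuxodiipoom/: /d/ is a stop between vowels /o/ and /i/, so it spirantizes to the fricative [z]. /p/ is a stop between vowels /i/ and /o/, so it spirantizes to the fricative [f]. → [zuxoziifoom].
/giblusezmenove/: the rule's environment is not met; surfaces unchanged as [giblusezmenove].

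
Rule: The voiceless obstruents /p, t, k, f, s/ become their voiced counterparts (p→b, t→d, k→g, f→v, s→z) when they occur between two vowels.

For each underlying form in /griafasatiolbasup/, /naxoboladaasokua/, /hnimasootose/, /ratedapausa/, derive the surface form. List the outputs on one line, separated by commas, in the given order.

/griafasatiolbasup/: /f/ is a voiceless obstruent between vowels /a/ and /a/, so it voices to [v]. /s/ is a voiceless obstruent between vowels /a/ and /a/, so it voices to [z]. /t/ is a voiceless obstruent between vowels /a/ and /i/, so it voices to [d]. /s/ is a voiceless obstruent between vowels /a/ and /u/, so it voices to [z]. → [griavazadiolbazup].
/naxoboladaasokua/: /s/ is a voiceless obstruent between vowels /a/ and /o/, so it voices to [z]. /k/ is a voiceless obstruent between vowels /o/ and /u/, so it voices to [g]. → [naxoboladaazogua].
/hnimasootose/: /s/ is a voiceless obstruent between vowels /a/ and /o/, so it voices to [z]. /t/ is a voiceless obstruent between vowels /o/ and /o/, so it voices to [d]. /s/ is a voiceless obstruent between vowels /o/ and /e/, so it voices to [z]. → [hnimazoodoze].
/ratedapausa/: /t/ is a voiceless obstruent between vowels /a/ and /e/, so it voices to [d]. /p/ is a voiceless obstruent between vowels /a/ and /a/, so it voices to [b]. /s/ is a voiceless obstruent between vowels /u/ and /a/, so it voices to [z]. → [radedabauza].

griavazadiolbazup, naxoboladaazogua, hnimazoodoze, radedabauza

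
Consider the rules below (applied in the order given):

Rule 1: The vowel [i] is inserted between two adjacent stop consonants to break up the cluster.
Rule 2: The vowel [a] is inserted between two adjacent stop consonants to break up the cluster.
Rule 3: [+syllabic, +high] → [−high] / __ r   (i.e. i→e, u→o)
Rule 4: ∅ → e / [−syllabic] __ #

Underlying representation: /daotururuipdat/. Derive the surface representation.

daotororuipidate

Rule 1 (stop-cluster i-epenthesis): /p/ and /d/ form a stop–stop cluster, so [i] is inserted between them. /daotururuipdat/ → daotururuipidat.
Rule 2 (stop-cluster a-epenthesis): no segment meets the environment; /daotururuipidat/ is unchanged.
Rule 3 (pre-rhotic lowering): /u/ is a high vowel immediately before /r/, so it lowers to [o]. /u/ is a high vowel immediately before /r/, so it lowers to [o]. /daotururuipidat/ → daotororuipidat.
Rule 4 (final e-epenthesis): the form ends in the consonant /t/, so [e] is inserted word-finally. /daotororuipidat/ → daotororuipidate.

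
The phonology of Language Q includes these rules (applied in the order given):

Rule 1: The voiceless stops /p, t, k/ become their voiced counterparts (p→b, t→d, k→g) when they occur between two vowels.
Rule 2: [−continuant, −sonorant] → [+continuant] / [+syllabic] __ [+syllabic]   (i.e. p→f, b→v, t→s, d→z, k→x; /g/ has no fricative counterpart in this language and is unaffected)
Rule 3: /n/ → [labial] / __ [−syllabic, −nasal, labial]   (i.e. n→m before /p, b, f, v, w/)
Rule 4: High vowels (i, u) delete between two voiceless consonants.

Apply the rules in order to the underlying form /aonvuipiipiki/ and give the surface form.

Rule 1 (intervocalic voicing): /p/ is a voiceless stop between vowels /i/ and /i/, so it voices to [b]. /p/ is a voiceless stop between vowels /i/ and /i/, so it voices to [b]. /k/ is a voiceless stop between vowels /i/ and /i/, so it voices to [g]. /aonvuipiipiki/ → aonvuibiibigi.
Rule 2 (intervocalic spirantization): /b/ is a stop between vowels /i/ and /i/, so it spirantizes to the fricative [v]. /b/ is a stop between vowels /i/ and /i/, so it spirantizes to the fricative [v]. /aonvuibiibigi/ → aonvuiviivigi.
Rule 3 (nasal place assimilation): /n/ precedes the labial consonant /v/, so it assimilates in place to [m]. /aonvuiviivigi/ → aomvuiviivigi.
Rule 4 (high vowel syncope): no segment meets the environment; /aomvuiviivigi/ is unchanged.

aomvuiviivigi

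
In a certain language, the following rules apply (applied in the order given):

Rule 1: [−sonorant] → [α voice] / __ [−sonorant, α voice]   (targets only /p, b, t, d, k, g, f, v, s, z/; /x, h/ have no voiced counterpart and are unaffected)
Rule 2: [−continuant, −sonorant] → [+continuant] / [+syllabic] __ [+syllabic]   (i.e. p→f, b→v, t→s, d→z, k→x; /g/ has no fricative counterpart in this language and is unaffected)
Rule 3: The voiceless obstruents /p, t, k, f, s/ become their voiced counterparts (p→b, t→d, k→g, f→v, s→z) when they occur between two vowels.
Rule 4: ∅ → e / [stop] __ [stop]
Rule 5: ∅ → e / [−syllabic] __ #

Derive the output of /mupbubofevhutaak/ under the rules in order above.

mubebuvovefhuzaake

Rule 1 (regressive voicing assimilation): /p/ precedes the voiced obstruent /b/, so it voices to [b] by assimilation. /v/ precedes the voiceless obstruent /h/, so it devoices to [f] by assimilation. /mupbubofevhutaak/ → mubbubofefhutaak.
Rule 2 (intervocalic spirantization): /b/ is a stop between vowels /u/ and /o/, so it spirantizes to the fricative [v]. /t/ is a stop between vowels /u/ and /a/, so it spirantizes to the fricative [s]. /mubbubofefhutaak/ → mubbuvofefhusaak.
Rule 3 (intervocalic voicing): /f/ is a voiceless obstruent between vowels /o/ and /e/, so it voices to [v]. /s/ is a voiceless obstruent between vowels /u/ and /a/, so it voices to [z]. /mubbuvofefhusaak/ → mubbuvovefhuzaak.
Rule 4 (stop-cluster e-epenthesis): /b/ and /b/ form a stop–stop cluster, so [e] is inserted between them. /mubbuvovefhuzaak/ → mubebuvovefhuzaak.
Rule 5 (final e-epenthesis): the form ends in the consonant /k/, so [e] is inserted word-finally. /mubebuvovefhuzaak/ → mubebuvovefhuzaake.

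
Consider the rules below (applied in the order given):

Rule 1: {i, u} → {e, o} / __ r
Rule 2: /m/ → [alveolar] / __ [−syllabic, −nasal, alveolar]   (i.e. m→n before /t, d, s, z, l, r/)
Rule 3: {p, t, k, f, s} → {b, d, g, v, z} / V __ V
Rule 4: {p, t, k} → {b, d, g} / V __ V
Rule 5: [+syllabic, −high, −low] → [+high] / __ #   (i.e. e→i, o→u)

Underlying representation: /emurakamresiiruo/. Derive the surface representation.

emoraganrezieruu

Rule 1 (pre-rhotic lowering): /u/ is a high vowel immediately before /r/, so it lowers to [o]. /i/ is a high vowel immediately before /r/, so it lowers to [e]. /emurakamresiiruo/ → emorakamresieruo.
Rule 2 (nasal place assimilation): /m/ precedes the alveolar consonant /r/, so it assimilates in place to [n]. /emorakamresieruo/ → emorakanresieruo.
Rule 3 (intervocalic voicing): /k/ is a voiceless obstruent between vowels /a/ and /a/, so it voices to [g]. /s/ is a voiceless obstruent between vowels /e/ and /i/, so it voices to [z]. /emorakanresieruo/ → emoraganrezieruo.
Rule 4 (intervocalic voicing): no segment meets the environment; /emoraganrezieruo/ is unchanged.
Rule 5 (final vowel raising): /o/ is a mid vowel in word-final position, so it raises to [u]. /emoraganrezieruo/ → emoraganrezieruu.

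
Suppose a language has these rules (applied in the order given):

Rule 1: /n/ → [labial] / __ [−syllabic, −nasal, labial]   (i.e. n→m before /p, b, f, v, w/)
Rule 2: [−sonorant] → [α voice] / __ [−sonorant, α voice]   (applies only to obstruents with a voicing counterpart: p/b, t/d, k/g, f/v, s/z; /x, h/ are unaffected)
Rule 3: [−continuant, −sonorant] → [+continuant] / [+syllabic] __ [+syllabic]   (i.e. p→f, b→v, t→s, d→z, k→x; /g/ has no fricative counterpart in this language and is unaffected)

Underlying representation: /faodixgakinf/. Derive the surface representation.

faozixgaximf

Rule 1 (nasal place assimilation): /n/ precedes the labial consonant /f/, so it assimilates in place to [m]. /faodixgakinf/ → faodixgakimf.
Rule 2 (regressive voicing assimilation): no segment meets the environment; /faodixgakimf/ is unchanged.
Rule 3 (intervocalic spirantization): /d/ is a stop between vowels /o/ and /i/, so it spirantizes to the fricative [z]. /k/ is a stop between vowels /a/ and /i/, so it spirantizes to the fricative [x]. /faodixgakimf/ → faozixgaximf.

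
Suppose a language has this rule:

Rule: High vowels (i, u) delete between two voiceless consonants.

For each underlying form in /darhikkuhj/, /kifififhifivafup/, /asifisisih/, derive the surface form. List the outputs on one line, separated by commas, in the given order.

darhkkhj, kfffhfivafp, asfssh

/darhikkuhj/: /i/ is a high vowel flanked by voiceless consonants /h/ and /k/, so it deletes. /u/ is a high vowel flanked by voiceless consonants /k/ and /h/, so it deletes. → [darhkkhj].
/kifififhifivafup/: /i/ is a high vowel flanked by voiceless consonants /k/ and /f/, so it deletes. /i/ is a high vowel flanked by voiceless consonants /f/ and /f/, so it deletes. /i/ is a high vowel flanked by voiceless consonants /f/ and /f/, so it deletes. /i/ is a high vowel flanked by voiceless consonants /h/ and /f/, so it deletes. /u/ is a high vowel flanked by voiceless consonants /f/ and /p/, so it deletes. → [kfffhfivafp].
/asifisisih/: /i/ is a high vowel flanked by voiceless consonants /s/ and /f/, so it deletes. /i/ is a high vowel flanked by voiceless consonants /f/ and /s/, so it deletes. /i/ is a high vowel flanked by voiceless consonants /s/ and /s/, so it deletes. /i/ is a high vowel flanked by voiceless consonants /s/ and /h/, so it deletes. → [asfssh].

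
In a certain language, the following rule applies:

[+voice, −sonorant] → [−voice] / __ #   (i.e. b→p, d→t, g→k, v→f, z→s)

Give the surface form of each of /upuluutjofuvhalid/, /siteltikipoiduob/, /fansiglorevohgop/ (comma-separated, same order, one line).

/upuluutjofuvhalid/: /d/ is a voiced obstruent in word-final position, so it devoices to [t]. → [upuluutjofuvhalit].
/siteltikipoiduob/: /b/ is a voiced obstruent in word-final position, so it devoices to [p]. → [siteltikipoiduop].
/fansiglorevohgop/: the rule's environment is not met; surfaces unchanged as [fansiglorevohgop].

upuluutjofuvhalit, siteltikipoiduop, fansiglorevohgop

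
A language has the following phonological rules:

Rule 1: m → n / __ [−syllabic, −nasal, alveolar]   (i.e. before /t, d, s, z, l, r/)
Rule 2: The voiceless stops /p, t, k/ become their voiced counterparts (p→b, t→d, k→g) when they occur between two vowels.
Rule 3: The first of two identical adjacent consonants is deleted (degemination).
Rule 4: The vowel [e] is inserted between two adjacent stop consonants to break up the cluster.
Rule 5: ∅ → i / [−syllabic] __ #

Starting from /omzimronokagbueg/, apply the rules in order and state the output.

Rule 1 (nasal place assimilation): /m/ precedes the alveolar consonant /z/, so it assimilates in place to [n]. /m/ precedes the alveolar consonant /r/, so it assimilates in place to [n]. /omzimronokagbueg/ → onzinronokagbueg.
Rule 2 (intervocalic voicing): /k/ is a voiceless stop between vowels /o/ and /a/, so it voices to [g]. /onzinronokagbueg/ → onzinronogagbueg.
Rule 3 (degemination): no segment meets the environment; /onzinronogagbueg/ is unchanged.
Rule 4 (stop-cluster e-epenthesis): /g/ and /b/ form a stop–stop cluster, so [e] is inserted between them. /onzinronogagbueg/ → onzinronogagebueg.
Rule 5 (final i-epenthesis): the form ends in the consonant /g/, so [i] is inserted word-finally. /onzinronogagebueg/ → onzinronogagebuegi.

onzinronogagebuegi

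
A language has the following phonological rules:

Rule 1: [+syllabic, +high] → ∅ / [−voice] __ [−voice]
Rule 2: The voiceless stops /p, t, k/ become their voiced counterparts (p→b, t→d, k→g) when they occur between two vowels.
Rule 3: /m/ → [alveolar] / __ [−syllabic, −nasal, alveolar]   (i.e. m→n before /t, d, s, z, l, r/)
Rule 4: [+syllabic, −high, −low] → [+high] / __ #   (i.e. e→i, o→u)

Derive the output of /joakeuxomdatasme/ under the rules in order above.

joageuxondadasmi

Rule 1 (high vowel syncope): no segment meets the environment; /joakeuxomdatasme/ is unchanged.
Rule 2 (intervocalic voicing): /k/ is a voiceless stop between vowels /a/ and /e/, so it voices to [g]. /t/ is a voiceless stop between vowels /a/ and /a/, so it voices to [d]. /joakeuxomdatasme/ → joageuxomdadasme.
Rule 3 (nasal place assimilation): /m/ precedes the alveolar consonant /d/, so it assimilates in place to [n]. /joageuxomdadasme/ → joageuxondadasme.
Rule 4 (final vowel raising): /e/ is a mid vowel in word-final position, so it raises to [i]. /joageuxondadasme/ → joageuxondadasmi.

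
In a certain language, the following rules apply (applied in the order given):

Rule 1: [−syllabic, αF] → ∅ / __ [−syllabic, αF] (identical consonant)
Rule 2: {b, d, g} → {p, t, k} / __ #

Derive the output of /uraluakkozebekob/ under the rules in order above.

uraluakozebekop

Rule 1 (degemination): /kk/ is a geminate; the first /k/ deletes. /uraluakkozebekob/ → uraluakozebekob.
Rule 2 (final devoicing): /b/ is a voiced stop in word-final position, so it devoices to [p]. /uraluakozebekob/ → uraluakozebekop.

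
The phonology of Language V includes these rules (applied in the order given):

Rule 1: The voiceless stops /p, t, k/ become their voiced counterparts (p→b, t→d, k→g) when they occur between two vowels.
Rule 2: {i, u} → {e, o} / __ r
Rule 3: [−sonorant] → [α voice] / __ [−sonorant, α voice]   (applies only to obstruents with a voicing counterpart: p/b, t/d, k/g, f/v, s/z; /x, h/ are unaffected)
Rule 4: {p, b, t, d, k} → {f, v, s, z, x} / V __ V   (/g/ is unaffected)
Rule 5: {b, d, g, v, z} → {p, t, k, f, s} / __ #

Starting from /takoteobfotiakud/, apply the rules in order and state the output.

Rule 1 (intervocalic voicing): /k/ is a voiceless stop between vowels /a/ and /o/, so it voices to [g]. /t/ is a voiceless stop between vowels /o/ and /e/, so it voices to [d]. /t/ is a voiceless stop between vowels /o/ and /i/, so it voices to [d]. /k/ is a voiceless stop between vowels /a/ and /u/, so it voices to [g]. /takoteobfotiakud/ → tagodeobfodiagud.
Rule 2 (pre-rhotic lowering): no segment meets the environment; /tagodeobfodiagud/ is unchanged.
Rule 3 (regressive voicing assimilation): /b/ precedes the voiceless obstruent /f/, so it devoices to [p] by assimilation. /tagodeobfodiagud/ → tagodeopfodiagud.
Rule 4 (intervocalic spirantization): /d/ is a stop between vowels /o/ and /e/, so it spirantizes to the fricative [z]. /d/ is a stop between vowels /o/ and /i/, so it spirantizes to the fricative [z]. /tagodeopfodiagud/ → tagozeopfoziagud.
Rule 5 (final devoicing): /d/ is a voiced obstruent in word-final position, so it devoices to [t]. /tagozeopfoziagud/ → tagozeopfoziagut.

tagozeopfoziagut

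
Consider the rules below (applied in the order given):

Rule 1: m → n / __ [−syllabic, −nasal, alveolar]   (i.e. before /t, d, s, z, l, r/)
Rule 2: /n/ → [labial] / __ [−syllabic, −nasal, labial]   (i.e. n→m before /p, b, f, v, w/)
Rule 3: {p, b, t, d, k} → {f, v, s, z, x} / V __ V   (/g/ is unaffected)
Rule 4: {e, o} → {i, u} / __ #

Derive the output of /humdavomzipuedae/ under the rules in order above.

hundavonzifuezai

Rule 1 (nasal place assimilation): /m/ precedes the alveolar consonant /d/, so it assimilates in place to [n]. /m/ precedes the alveolar consonant /z/, so it assimilates in place to [n]. /humdavomzipuedae/ → hundavonzipuedae.
Rule 2 (nasal place assimilation): no segment meets the environment; /hundavonzipuedae/ is unchanged.
Rule 3 (intervocalic spirantization): /p/ is a stop between vowels /i/ and /u/, so it spirantizes to the fricative [f]. /d/ is a stop between vowels /e/ and /a/, so it spirantizes to the fricative [z]. /hundavonzipuedae/ → hundavonzifuezae.
Rule 4 (final vowel raising): /e/ is a mid vowel in word-final position, so it raises to [i]. /hundavonzifuezae/ → hundavonzifuezai.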